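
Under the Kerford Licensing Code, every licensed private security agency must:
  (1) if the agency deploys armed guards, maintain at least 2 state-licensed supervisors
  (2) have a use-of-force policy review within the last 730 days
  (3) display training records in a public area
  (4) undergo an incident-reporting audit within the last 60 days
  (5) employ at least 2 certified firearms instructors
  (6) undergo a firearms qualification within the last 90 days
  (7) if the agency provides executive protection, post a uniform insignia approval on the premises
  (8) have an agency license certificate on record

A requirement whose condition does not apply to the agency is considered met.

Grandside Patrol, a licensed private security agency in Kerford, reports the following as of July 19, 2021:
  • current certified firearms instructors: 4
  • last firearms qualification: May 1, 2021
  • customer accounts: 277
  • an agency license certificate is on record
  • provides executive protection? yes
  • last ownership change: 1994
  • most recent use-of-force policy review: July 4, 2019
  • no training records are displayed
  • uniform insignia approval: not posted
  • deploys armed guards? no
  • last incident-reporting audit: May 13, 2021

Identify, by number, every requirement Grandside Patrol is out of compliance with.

1. condition 'deploys armed guards' does not hold → requirement n/a → met
2. use-of-force policy review 746 days ago vs limit 730 → not met
3. training records absent → not met
4. incident-reporting audit 67 days ago vs limit 60 → not met
5. certified firearms instructors 4 ≥ 2 → met
6. firearms qualification 79 days ago vs limit 90 → met
7. condition 'provides executive protection' holds; uniform insignia approval absent → not met
8. agency license certificate present → met
Not met: 2, 3, 4, 7

2, 3, 4, 7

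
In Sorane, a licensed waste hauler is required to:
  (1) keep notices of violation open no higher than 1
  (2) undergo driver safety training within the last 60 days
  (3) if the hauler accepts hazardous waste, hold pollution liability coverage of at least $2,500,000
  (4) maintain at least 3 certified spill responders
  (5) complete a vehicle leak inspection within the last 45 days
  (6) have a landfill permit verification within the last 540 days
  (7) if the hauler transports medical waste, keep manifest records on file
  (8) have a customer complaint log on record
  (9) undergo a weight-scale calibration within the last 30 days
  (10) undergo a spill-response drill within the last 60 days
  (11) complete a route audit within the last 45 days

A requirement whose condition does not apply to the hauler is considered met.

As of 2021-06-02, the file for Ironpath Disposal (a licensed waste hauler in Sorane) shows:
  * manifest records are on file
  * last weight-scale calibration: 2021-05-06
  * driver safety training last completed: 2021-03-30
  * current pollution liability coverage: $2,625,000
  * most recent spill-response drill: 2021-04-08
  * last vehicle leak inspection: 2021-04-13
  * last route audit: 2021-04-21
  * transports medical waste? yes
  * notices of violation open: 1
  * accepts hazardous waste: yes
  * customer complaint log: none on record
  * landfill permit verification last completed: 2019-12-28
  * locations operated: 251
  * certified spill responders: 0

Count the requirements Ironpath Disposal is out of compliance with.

4

1. notices of violation open 1 ≤ 1 → met
2. driver safety training 64 days ago vs limit 60 → not met
3. condition 'accepts hazardous waste' holds; pollution liability coverage $2,625,000 ≥ $2,500,000 → met
4. certified spill responders 0 < 3 → not met
5. vehicle leak inspection 50 days ago vs limit 45 → not met
6. landfill permit verification 522 days ago vs limit 540 → met
7. condition 'transports medical waste' holds; manifest records present → met
8. customer complaint log absent → not met
9. weight-scale calibration 27 days ago vs limit 30 → met
10. spill-response drill 55 days ago vs limit 60 → met
11. route audit 42 days ago vs limit 45 → met
Not met: 4 of 11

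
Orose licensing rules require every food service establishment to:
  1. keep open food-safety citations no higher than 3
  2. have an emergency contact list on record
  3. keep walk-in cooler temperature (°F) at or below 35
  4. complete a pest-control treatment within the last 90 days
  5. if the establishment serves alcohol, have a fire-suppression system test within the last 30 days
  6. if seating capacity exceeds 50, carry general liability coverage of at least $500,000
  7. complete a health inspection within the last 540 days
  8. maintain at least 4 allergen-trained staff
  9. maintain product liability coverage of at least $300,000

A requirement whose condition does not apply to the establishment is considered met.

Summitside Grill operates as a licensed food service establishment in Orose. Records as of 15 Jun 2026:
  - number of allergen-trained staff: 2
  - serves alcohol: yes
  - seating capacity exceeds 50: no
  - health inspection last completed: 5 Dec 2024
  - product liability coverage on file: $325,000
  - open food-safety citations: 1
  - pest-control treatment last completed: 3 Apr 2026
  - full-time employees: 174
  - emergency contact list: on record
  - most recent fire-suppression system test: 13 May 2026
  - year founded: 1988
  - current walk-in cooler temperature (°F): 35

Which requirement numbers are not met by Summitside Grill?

1. open food-safety citations 1 ≤ 3 → met
2. emergency contact list present → met
3. walk-in cooler temperature (°F) 35 ≤ 35 → met
4. pest-control treatment 73 days ago vs limit 90 → met
5. condition 'serves alcohol' holds; fire-suppression system test 33 days ago vs limit 30 → not met
6. condition 'seating capacity exceeds 50' does not hold → requirement n/a → met
7. health inspection 557 days ago vs limit 540 → not met
8. allergen-trained staff 2 < 4 → not met
9. product liability coverage $325,000 ≥ $300,000 → met
Not met: 5, 7, 8

5, 7, 8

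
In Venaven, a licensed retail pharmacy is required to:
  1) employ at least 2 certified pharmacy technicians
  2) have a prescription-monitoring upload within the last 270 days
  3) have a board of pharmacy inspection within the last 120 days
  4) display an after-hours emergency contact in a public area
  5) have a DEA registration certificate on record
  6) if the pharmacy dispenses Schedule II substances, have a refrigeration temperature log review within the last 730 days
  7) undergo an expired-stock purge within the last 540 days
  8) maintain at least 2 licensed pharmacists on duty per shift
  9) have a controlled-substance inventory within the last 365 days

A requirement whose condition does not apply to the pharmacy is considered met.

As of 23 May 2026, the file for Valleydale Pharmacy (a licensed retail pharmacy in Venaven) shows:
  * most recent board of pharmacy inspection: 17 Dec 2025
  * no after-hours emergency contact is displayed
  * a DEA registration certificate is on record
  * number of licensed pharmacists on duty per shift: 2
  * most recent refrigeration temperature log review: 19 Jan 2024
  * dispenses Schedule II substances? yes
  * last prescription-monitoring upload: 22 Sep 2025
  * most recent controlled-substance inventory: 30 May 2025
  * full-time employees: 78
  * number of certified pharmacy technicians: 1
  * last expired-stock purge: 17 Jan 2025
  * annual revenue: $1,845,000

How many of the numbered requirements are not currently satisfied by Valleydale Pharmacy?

4

1. certified pharmacy technicians 1 < 2 → not met
2. prescription-monitoring upload 243 days ago vs limit 270 → met
3. board of pharmacy inspection 157 days ago vs limit 120 → not met
4. after-hours emergency contact absent → not met
5. DEA registration certificate present → met
6. condition 'dispenses Schedule II substances' holds; refrigeration temperature log review 855 days ago vs limit 730 → not met
7. expired-stock purge 491 days ago vs limit 540 → met
8. licensed pharmacists on duty per shift 2 ≥ 2 → met
9. controlled-substance inventory 358 days ago vs limit 365 → met
Not met: 4 of 9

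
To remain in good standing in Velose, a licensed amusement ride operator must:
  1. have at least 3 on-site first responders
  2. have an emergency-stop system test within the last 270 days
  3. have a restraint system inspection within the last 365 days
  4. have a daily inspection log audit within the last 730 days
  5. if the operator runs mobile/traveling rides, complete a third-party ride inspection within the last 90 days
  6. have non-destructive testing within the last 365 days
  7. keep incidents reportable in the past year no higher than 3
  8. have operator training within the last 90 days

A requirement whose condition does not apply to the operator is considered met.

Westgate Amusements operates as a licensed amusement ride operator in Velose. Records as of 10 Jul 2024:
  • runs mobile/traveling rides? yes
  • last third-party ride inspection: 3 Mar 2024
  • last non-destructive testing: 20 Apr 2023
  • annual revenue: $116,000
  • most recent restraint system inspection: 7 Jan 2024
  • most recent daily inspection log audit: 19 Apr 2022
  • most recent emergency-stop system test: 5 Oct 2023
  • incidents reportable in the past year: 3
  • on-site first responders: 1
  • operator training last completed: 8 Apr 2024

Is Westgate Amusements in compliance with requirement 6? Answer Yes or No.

No

6. non-destructive testing 447 days ago vs limit 365 → not met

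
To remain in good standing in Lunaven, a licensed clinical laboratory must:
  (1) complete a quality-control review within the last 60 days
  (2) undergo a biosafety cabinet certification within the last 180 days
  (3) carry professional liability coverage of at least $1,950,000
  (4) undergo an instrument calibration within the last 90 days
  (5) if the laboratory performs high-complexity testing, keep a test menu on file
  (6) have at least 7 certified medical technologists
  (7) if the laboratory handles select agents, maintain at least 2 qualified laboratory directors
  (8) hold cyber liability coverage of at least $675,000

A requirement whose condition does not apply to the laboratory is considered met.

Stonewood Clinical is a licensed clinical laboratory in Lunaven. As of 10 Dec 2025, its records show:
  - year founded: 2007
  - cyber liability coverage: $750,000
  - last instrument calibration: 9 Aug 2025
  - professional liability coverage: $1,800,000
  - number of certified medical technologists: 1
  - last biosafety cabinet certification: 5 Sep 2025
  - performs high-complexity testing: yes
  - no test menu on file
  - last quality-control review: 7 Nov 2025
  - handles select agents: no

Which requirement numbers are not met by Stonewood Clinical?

1. quality-control review 33 days ago vs limit 60 → met
2. biosafety cabinet certification 96 days ago vs limit 180 → met
3. professional liability coverage $1,800,000 < $1,950,000 → not met
4. instrument calibration 123 days ago vs limit 90 → not met
5. condition 'performs high-complexity testing' holds; test menu absent → not met
6. certified medical technologists 1 < 7 → not met
7. condition 'handles select agents' does not hold → requirement n/a → met
8. cyber liability coverage $750,000 ≥ $675,000 → met
Not met: 3, 4, 5, 6

3, 4, 5, 6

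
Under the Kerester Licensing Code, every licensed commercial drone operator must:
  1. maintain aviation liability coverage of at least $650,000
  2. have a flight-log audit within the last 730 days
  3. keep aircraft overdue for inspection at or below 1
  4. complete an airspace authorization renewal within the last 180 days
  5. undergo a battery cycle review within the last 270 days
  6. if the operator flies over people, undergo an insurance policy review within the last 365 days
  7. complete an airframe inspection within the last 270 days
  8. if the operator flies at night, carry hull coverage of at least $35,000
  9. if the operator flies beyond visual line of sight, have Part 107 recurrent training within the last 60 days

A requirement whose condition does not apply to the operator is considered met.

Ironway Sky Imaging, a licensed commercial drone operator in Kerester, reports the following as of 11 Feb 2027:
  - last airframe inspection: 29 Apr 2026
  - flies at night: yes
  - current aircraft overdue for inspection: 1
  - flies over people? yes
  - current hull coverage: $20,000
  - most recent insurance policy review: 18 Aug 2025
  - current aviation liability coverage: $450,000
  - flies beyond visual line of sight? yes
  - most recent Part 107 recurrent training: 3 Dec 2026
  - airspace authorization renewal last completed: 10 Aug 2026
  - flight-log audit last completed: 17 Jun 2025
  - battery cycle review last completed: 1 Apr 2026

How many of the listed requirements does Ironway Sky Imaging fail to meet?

7

1. aviation liability coverage $450,000 < $650,000 → not met
2. flight-log audit 604 days ago vs limit 730 → met
3. aircraft overdue for inspection 1 ≤ 1 → met
4. airspace authorization renewal 185 days ago vs limit 180 → not met
5. battery cycle review 316 days ago vs limit 270 → not met
6. condition 'flies over people' holds; insurance policy review 542 days ago vs limit 365 → not met
7. airframe inspection 288 days ago vs limit 270 → not met
8. condition 'flies at night' holds; hull coverage $20,000 < $35,000 → not met
9. condition 'flies beyond visual line of sight' holds; Part 107 recurrent training 70 days ago vs limit 60 → not met
Not met: 7 of 9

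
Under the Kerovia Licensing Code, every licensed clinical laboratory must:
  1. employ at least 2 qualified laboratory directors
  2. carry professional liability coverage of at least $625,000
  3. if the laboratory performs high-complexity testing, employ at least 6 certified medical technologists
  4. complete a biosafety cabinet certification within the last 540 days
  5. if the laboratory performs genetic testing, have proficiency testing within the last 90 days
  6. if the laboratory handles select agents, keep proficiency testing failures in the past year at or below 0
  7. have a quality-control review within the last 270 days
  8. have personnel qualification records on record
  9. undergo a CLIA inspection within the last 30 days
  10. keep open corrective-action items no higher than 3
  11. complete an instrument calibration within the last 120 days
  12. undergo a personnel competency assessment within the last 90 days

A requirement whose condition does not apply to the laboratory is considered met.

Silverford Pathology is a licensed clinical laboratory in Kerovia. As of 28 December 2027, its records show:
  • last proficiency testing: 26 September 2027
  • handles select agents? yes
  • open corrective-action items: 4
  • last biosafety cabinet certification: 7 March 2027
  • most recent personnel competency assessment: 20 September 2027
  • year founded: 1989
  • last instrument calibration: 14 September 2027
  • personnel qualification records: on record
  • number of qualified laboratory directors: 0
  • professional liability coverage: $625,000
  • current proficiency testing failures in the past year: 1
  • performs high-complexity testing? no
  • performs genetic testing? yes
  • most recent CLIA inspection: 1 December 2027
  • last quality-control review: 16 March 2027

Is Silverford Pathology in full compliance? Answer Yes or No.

No

1. qualified laboratory directors 0 < 2 → not met
2. professional liability coverage $625,000 ≥ $625,000 → met
3. condition 'performs high-complexity testing' does not hold → requirement n/a → met
4. biosafety cabinet certification 296 days ago vs limit 540 → met
5. condition 'performs genetic testing' holds; proficiency testing 93 days ago vs limit 90 → not met
6. condition 'handles select agents' holds; proficiency testing failures in the past year 1 > 0 → not met
7. quality-control review 287 days ago vs limit 270 → not met
8. personnel qualification records present → met
9. CLIA inspection 27 days ago vs limit 30 → met
10. open corrective-action items 4 > 3 → not met
11. instrument calibration 105 days ago vs limit 120 → met
12. personnel competency assessment 99 days ago vs limit 90 → not met
Not met: 1, 5, 6, 7, 10, 12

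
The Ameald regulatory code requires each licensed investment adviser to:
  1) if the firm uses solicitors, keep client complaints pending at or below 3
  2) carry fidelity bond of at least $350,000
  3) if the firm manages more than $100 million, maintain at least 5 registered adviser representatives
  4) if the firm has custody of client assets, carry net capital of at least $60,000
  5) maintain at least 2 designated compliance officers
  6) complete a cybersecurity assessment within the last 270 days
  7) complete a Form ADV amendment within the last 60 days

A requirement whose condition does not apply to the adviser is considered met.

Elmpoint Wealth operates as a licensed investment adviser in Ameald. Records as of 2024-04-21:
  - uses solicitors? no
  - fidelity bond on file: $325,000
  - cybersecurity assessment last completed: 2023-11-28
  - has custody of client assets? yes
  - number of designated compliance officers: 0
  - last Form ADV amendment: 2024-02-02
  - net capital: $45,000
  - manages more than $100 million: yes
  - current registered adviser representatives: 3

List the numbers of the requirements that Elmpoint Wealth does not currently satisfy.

1. condition 'uses solicitors' does not hold → requirement n/a → met
2. fidelity bond $325,000 < $350,000 → not met
3. condition 'manages more than $100 million' holds; registered adviser representatives 3 < 5 → not met
4. condition 'has custody of client assets' holds; net capital $45,000 < $60,000 → not met
5. designated compliance officers 0 < 2 → not met
6. cybersecurity assessment 145 days ago vs limit 270 → met
7. Form ADV amendment 79 days ago vs limit 60 → not met
Not met: 2, 3, 4, 5, 7

2, 3, 4, 5, 7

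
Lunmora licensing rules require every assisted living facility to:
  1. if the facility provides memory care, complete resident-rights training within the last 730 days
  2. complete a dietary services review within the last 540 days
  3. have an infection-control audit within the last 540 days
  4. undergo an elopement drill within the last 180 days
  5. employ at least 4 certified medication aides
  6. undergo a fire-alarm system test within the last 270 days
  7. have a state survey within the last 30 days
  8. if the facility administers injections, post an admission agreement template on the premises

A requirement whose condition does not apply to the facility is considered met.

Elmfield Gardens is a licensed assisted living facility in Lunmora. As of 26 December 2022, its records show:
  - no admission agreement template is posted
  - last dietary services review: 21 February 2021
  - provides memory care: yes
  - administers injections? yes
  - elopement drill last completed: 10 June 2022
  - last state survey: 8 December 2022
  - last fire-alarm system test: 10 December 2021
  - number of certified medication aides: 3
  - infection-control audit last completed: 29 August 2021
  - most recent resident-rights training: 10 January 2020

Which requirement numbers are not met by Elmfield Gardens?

1, 2, 4, 5, 6, 8

1. condition 'provides memory care' holds; resident-rights training 1081 days ago vs limit 730 → not met
2. dietary services review 673 days ago vs limit 540 → not met
3. infection-control audit 484 days ago vs limit 540 → met
4. elopement drill 199 days ago vs limit 180 → not met
5. certified medication aides 3 < 4 → not met
6. fire-alarm system test 381 days ago vs limit 270 → not met
7. state survey 18 days ago vs limit 30 → met
8. condition 'administers injections' holds; admission agreement template absent → not met
Not met: 1, 2, 4, 5, 6, 8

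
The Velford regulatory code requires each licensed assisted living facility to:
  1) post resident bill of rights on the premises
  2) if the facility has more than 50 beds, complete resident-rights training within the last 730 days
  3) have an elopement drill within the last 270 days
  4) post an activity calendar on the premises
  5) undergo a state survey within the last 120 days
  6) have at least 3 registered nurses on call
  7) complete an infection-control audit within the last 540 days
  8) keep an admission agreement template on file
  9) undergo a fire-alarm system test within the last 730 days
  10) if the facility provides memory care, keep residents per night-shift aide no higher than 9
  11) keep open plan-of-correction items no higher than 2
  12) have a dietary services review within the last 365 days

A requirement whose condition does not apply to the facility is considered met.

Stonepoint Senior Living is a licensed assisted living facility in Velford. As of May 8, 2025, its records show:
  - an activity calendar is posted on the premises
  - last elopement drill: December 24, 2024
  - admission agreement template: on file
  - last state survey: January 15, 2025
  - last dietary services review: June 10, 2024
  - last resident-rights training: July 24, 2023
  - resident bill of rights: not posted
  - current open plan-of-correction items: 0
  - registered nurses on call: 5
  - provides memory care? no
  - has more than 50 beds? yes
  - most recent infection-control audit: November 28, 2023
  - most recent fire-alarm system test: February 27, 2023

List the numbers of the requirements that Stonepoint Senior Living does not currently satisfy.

1. resident bill of rights absent → not met
2. condition 'has more than 50 beds' holds; resident-rights training 654 days ago vs limit 730 → met
3. elopement drill 135 days ago vs limit 270 → met
4. activity calendar present → met
5. state survey 113 days ago vs limit 120 → met
6. registered nurses on call 5 ≥ 3 → met
7. infection-control audit 527 days ago vs limit 540 → met
8. admission agreement template present → met
9. fire-alarm system test 801 days ago vs limit 730 → not met
10. condition 'provides memory care' does not hold → requirement n/a → met
11. open plan-of-correction items 0 ≤ 2 → met
12. dietary services review 332 days ago vs limit 365 → met
Not met: 1, 9

1, 9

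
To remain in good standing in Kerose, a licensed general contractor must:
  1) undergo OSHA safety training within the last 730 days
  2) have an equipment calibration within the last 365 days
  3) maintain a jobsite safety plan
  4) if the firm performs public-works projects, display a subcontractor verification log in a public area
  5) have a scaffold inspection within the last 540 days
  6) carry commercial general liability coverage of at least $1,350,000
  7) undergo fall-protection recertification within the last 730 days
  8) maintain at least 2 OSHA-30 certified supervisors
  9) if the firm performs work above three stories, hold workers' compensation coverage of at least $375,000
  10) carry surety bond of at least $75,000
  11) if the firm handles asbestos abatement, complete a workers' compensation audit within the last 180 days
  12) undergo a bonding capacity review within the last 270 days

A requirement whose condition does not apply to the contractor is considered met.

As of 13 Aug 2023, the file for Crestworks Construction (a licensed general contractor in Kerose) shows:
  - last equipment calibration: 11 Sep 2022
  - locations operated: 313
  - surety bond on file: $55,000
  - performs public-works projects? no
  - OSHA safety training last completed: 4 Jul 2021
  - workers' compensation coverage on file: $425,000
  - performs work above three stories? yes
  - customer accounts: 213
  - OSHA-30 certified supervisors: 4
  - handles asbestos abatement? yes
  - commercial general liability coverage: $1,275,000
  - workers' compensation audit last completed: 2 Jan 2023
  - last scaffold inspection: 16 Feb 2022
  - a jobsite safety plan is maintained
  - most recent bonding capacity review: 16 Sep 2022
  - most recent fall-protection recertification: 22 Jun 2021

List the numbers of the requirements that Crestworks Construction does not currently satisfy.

1. OSHA safety training 770 days ago vs limit 730 → not met
2. equipment calibration 336 days ago vs limit 365 → met
3. jobsite safety plan present → met
4. condition 'performs public-works projects' does not hold → requirement n/a → met
5. scaffold inspection 543 days ago vs limit 540 → not met
6. commercial general liability coverage $1,275,000 < $1,350,000 → not met
7. fall-protection recertification 782 days ago vs limit 730 → not met
8. OSHA-30 certified supervisors 4 ≥ 2 → met
9. condition 'performs work above three stories' holds; workers' compensation coverage $425,000 ≥ $375,000 → met
10. surety bond $55,000 < $75,000 → not met
11. condition 'handles asbestos abatement' holds; workers' compensation audit 223 days ago vs limit 180 → not met
12. bonding capacity review 331 days ago vs limit 270 → not met
Not met: 1, 5, 6, 7, 10, 11, 12

1, 5, 6, 7, 10, 11, 12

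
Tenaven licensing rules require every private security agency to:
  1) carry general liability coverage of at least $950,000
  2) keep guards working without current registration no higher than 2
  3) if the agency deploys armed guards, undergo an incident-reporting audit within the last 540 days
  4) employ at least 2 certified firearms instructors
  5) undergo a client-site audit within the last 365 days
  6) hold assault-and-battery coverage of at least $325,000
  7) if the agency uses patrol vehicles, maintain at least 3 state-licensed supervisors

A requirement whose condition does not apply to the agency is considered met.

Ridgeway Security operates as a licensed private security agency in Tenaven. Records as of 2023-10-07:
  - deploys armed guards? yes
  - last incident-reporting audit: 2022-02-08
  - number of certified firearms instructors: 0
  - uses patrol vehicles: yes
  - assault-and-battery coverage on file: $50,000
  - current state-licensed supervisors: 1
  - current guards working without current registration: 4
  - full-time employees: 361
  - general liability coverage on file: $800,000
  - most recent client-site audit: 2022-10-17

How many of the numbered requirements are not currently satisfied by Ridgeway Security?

1. general liability coverage $800,000 < $950,000 → not met
2. guards working without current registration 4 > 2 → not met
3. condition 'deploys armed guards' holds; incident-reporting audit 606 days ago vs limit 540 → not met
4. certified firearms instructors 0 < 2 → not met
5. client-site audit 355 days ago vs limit 365 → met
6. assault-and-battery coverage $50,000 < $325,000 → not met
7. condition 'uses patrol vehicles' holds; state-licensed supervisors 1 < 3 → not met
Not met: 6 of 7

6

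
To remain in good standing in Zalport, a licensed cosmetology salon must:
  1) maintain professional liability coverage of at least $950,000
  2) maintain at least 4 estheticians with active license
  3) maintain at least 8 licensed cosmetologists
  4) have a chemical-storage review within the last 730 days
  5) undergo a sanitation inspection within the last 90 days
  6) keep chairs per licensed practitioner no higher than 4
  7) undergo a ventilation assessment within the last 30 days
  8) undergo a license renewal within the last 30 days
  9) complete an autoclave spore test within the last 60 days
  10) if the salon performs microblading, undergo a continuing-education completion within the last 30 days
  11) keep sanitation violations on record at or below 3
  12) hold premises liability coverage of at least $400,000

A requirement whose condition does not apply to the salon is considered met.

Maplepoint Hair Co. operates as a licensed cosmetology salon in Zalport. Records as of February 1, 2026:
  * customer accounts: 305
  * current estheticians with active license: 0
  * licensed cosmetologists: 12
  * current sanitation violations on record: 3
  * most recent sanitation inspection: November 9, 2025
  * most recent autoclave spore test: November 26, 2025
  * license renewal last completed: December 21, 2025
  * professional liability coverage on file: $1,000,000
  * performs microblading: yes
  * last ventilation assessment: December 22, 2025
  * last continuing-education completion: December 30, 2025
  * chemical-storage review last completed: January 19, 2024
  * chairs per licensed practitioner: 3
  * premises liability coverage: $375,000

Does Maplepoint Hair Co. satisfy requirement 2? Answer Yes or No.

2. estheticians with active license 0 < 4 → not met

No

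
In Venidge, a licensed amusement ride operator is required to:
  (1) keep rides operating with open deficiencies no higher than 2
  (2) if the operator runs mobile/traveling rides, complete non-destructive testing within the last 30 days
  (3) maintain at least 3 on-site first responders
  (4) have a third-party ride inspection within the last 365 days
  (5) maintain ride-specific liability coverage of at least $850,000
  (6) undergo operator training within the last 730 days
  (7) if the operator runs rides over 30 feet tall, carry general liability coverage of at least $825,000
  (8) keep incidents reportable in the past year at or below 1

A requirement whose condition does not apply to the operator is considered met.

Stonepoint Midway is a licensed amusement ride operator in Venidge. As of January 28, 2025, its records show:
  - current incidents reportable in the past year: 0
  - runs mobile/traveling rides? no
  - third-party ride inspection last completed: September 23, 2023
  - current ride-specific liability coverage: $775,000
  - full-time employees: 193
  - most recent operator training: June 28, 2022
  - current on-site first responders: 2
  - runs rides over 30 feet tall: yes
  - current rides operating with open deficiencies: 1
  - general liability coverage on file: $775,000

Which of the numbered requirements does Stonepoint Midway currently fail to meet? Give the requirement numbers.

1. rides operating with open deficiencies 1 ≤ 2 → met
2. condition 'runs mobile/traveling rides' does not hold → requirement n/a → met
3. on-site first responders 2 < 3 → not met
4. third-party ride inspection 493 days ago vs limit 365 → not met
5. ride-specific liability coverage $775,000 < $850,000 → not met
6. operator training 945 days ago vs limit 730 → not met
7. condition 'runs rides over 30 feet tall' holds; general liability coverage $775,000 < $825,000 → not met
8. incidents reportable in the past year 0 ≤ 1 → met
Not met: 3, 4, 5, 6, 7

3, 4, 5, 6, 7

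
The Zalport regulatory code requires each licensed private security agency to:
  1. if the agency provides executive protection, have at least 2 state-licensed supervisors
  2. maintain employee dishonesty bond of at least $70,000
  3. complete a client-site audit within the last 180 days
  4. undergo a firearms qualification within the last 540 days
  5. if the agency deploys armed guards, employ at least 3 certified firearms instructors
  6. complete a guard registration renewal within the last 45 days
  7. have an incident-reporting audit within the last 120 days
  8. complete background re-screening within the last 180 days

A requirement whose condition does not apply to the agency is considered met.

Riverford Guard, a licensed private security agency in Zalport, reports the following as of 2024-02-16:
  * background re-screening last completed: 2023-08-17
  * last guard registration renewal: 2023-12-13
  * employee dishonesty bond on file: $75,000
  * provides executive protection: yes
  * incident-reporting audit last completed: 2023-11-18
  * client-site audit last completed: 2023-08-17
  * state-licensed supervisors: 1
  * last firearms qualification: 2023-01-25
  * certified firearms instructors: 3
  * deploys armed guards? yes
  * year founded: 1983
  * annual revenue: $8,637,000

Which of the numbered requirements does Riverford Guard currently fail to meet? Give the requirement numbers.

1. condition 'provides executive protection' holds; state-licensed supervisors 1 < 2 → not met
2. employee dishonesty bond $75,000 ≥ $70,000 → met
3. client-site audit 183 days ago vs limit 180 → not met
4. firearms qualification 387 days ago vs limit 540 → met
5. condition 'deploys armed guards' holds; certified firearms instructors 3 ≥ 3 → met
6. guard registration renewal 65 days ago vs limit 45 → not met
7. incident-reporting audit 90 days ago vs limit 120 → met
8. background re-screening 183 days ago vs limit 180 → not met
Not met: 1, 3, 6, 8

1, 3, 6, 8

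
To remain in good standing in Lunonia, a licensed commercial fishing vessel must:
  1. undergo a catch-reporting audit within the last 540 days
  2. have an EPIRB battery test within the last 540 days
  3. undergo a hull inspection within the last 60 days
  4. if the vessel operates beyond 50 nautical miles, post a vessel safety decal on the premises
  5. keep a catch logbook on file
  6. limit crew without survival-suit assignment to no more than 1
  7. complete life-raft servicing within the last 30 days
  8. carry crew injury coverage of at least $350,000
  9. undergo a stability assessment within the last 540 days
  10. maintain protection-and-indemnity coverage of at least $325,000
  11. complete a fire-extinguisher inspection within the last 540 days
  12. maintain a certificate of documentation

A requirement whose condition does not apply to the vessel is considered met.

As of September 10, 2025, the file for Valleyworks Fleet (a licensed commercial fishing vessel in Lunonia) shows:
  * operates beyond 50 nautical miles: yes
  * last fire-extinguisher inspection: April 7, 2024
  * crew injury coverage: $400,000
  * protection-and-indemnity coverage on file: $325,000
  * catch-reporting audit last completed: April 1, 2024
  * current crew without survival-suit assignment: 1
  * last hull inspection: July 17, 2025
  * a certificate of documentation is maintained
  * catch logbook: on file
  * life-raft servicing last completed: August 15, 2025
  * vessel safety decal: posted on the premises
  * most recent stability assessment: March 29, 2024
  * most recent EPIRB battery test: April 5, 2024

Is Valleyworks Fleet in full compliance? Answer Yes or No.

1. catch-reporting audit 527 days ago vs limit 540 → met
2. EPIRB battery test 523 days ago vs limit 540 → met
3. hull inspection 55 days ago vs limit 60 → met
4. condition 'operates beyond 50 nautical miles' holds; vessel safety decal present → met
5. catch logbook present → met
6. crew without survival-suit assignment 1 ≤ 1 → met
7. life-raft servicing 26 days ago vs limit 30 → met
8. crew injury coverage $400,000 ≥ $350,000 → met
9. stability assessment 530 days ago vs limit 540 → met
10. protection-and-indemnity coverage $325,000 ≥ $325,000 → met
11. fire-extinguisher inspection 521 days ago vs limit 540 → met
12. certificate of documentation present → met
All met.

Yes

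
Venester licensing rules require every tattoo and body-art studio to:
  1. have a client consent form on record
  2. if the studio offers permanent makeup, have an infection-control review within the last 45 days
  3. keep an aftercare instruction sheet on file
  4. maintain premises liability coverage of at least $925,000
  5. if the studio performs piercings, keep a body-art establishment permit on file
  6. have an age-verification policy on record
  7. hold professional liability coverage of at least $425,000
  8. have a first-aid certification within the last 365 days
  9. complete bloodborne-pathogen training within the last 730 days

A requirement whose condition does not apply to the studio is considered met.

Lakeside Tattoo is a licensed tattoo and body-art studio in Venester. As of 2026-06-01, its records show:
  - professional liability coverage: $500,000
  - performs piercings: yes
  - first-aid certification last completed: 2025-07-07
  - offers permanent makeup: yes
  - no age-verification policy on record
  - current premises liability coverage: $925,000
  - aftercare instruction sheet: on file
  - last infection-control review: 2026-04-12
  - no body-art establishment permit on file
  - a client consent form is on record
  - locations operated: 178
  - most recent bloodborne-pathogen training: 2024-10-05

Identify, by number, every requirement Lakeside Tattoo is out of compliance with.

2, 5, 6

1. client consent form present → met
2. condition 'offers permanent makeup' holds; infection-control review 50 days ago vs limit 45 → not met
3. aftercare instruction sheet present → met
4. premises liability coverage $925,000 ≥ $925,000 → met
5. condition 'performs piercings' holds; body-art establishment permit absent → not met
6. age-verification policy absent → not met
7. professional liability coverage $500,000 ≥ $425,000 → met
8. first-aid certification 329 days ago vs limit 365 → met
9. bloodborne-pathogen training 604 days ago vs limit 730 → met
Not met: 2, 5, 6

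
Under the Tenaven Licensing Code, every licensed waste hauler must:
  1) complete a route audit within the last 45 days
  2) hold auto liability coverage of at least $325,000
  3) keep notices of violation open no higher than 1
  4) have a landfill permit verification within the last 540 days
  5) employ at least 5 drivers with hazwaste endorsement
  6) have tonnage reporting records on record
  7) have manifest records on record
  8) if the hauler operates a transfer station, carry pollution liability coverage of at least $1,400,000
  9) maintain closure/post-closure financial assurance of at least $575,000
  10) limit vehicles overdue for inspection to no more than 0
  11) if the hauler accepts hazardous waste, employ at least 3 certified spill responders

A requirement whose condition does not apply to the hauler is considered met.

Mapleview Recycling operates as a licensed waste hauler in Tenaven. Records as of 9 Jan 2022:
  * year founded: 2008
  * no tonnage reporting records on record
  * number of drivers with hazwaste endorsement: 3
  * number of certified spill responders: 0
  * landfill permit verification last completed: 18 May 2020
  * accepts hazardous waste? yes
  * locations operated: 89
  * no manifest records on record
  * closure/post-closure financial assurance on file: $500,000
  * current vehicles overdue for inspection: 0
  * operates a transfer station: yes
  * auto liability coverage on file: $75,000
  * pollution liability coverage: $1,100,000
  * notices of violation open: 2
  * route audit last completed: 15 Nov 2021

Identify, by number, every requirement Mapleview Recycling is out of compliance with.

1, 2, 3, 4, 5, 6, 7, 8, 9, 11

1. route audit 55 days ago vs limit 45 → not met
2. auto liability coverage $75,000 < $325,000 → not met
3. notices of violation open 2 > 1 → not met
4. landfill permit verification 601 days ago vs limit 540 → not met
5. drivers with hazwaste endorsement 3 < 5 → not met
6. tonnage reporting records absent → not met
7. manifest records absent → not met
8. condition 'operates a transfer station' holds; pollution liability coverage $1,100,000 < $1,400,000 → not met
9. closure/post-closure financial assurance $500,000 < $575,000 → not met
10. vehicles overdue for inspection 0 ≤ 0 → met
11. condition 'accepts hazardous waste' holds; certified spill responders 0 < 3 → not met
Not met: 1, 2, 3, 4, 5, 6, 7, 8, 9, 11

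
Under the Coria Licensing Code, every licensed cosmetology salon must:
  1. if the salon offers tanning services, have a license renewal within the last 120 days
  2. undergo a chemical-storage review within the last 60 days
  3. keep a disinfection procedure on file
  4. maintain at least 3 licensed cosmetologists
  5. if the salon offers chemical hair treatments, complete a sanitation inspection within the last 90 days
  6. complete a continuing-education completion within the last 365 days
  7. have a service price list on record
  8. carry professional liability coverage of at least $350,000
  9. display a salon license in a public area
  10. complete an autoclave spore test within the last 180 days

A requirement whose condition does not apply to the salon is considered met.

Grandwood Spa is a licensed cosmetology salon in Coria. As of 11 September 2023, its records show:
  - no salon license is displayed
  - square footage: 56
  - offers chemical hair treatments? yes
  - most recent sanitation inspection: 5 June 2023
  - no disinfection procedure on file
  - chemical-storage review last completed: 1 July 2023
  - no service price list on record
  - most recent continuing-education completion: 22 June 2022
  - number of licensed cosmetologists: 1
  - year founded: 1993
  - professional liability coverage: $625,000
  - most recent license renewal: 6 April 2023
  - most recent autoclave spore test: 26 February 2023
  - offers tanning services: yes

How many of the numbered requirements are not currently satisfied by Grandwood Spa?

9

1. condition 'offers tanning services' holds; license renewal 158 days ago vs limit 120 → not met
2. chemical-storage review 72 days ago vs limit 60 → not met
3. disinfection procedure absent → not met
4. licensed cosmetologists 1 < 3 → not met
5. condition 'offers chemical hair treatments' holds; sanitation inspection 98 days ago vs limit 90 → not met
6. continuing-education completion 446 days ago vs limit 365 → not met
7. service price list absent → not met
8. professional liability coverage $625,000 ≥ $350,000 → met
9. salon license absent → not met
10. autoclave spore test 197 days ago vs limit 180 → not met
Not met: 9 of 10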